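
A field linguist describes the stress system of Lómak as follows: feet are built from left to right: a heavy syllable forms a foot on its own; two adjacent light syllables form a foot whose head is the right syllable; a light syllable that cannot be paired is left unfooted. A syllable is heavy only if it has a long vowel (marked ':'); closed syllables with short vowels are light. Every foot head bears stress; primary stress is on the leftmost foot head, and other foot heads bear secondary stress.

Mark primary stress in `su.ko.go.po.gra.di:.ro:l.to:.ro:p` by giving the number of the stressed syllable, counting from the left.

Weights: 1 su L, 2 ko L, 3 go L, 4 po L, 5 gra L, 6 di: H, 7 ro:l H, 8 to: H, 9 ro:p H.
Parse left to right (heavy = foot alone; LL = one foot; stranded L unfooted): (su.ˈko) (go.ˈpo) gra (ˈdi:) (ˈro:l) (ˈto:) (ˈro:p).
Foot heads: 2, 4, 6, 7, 8, 9.
Primary stress on the leftmost head = syllable 2.
Primary stress: syllable 2 → su.ˈko.go.po.gra.di:.ro:l.to:.ro:p.

2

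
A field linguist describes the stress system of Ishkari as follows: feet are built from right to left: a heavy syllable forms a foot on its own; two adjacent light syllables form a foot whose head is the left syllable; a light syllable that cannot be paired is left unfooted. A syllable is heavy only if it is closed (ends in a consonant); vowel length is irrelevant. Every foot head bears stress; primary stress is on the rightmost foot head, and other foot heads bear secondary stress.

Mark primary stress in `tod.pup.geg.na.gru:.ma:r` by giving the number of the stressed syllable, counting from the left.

Weights: 1 tod H, 2 pup H, 3 geg H, 4 na L, 5 gru: L, 6 ma:r H.
Parse right to left (heavy = foot alone; LL = one foot; stranded L unfooted): (ˈtod) (ˈpup) (ˈgeg) (ˈna.gru:) (ˈma:r).
Foot heads: 1, 2, 3, 4, 6.
Primary stress on the rightmost head = syllable 6.
Primary stress: syllable 6 → tod.pup.geg.na.gru:.ˈma:r.

6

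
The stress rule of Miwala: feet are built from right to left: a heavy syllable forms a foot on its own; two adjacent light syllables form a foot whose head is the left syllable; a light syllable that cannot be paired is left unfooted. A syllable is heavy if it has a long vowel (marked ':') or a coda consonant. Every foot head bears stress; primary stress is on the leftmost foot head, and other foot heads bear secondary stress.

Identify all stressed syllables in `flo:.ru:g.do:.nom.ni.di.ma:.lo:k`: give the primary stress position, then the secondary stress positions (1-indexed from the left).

primary 1, secondary 2, 3, 4, 5, 7, 8

Weights: 1 flo: H, 2 ru:g H, 3 do: H, 4 nom H, 5 ni L, 6 di L, 7 ma: H, 8 lo:k H.
Parse right to left (heavy = foot alone; LL = one foot; stranded L unfooted): (ˈflo:) (ˈru:g) (ˈdo:) (ˈnom) (ˈni.di) (ˈma:) (ˈlo:k).
Foot heads: 1, 2, 3, 4, 5, 7, 8.
Primary stress on the leftmost head = syllable 1.
Secondary stress on 2, 3, 4, 5, 7, 8: ˈflo:.ˌru:g.ˌdo:.ˌnom.ˌni.di.ˌma:.ˌlo:k.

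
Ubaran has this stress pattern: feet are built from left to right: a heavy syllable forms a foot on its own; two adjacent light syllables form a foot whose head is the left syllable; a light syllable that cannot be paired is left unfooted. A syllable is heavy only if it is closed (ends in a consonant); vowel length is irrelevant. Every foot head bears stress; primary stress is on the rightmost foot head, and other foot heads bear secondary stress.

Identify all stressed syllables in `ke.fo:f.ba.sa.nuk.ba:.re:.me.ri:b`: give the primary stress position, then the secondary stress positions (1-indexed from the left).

Weights: 1 ke L, 2 fo:f H, 3 ba L, 4 sa L, 5 nuk H, 6 ba: L, 7 re: L, 8 me L, 9 ri:b H.
Parse left to right (heavy = foot alone; LL = one foot; stranded L unfooted): ke (ˈfo:f) (ˈba.sa) (ˈnuk) (ˈba:.re:) me (ˈri:b).
Foot heads: 2, 3, 5, 6, 9.
Primary stress on the rightmost head = syllable 9.
Secondary stress on 2, 3, 5, 6: ke.ˌfo:f.ˌba.sa.ˌnuk.ˌba:.re:.me.ˈri:b.

primary 9, secondary 2, 3, 5, 6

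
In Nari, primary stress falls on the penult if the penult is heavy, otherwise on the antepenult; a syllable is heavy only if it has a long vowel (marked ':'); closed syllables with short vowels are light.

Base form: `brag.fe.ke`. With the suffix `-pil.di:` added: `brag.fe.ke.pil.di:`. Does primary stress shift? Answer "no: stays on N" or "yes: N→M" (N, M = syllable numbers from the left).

Base `brag.fe.ke` (3 syllables):
  Weights: 1 brag L, 2 fe L, 3 ke L.
  The penult (syllable 2, fe) is light, so stress falls on the antepenult (syllable 1, brag).
  → primary stress on syllable 1.
Suffixed `brag.fe.ke.pil.di:` (5 syllables):
  Weights: 3 ke L, 4 pil L, 5 di: H.
  The penult (syllable 4, pil) is light, so stress falls on the antepenult (syllable 3, ke).
  → primary stress on syllable 3.

yes: 1→3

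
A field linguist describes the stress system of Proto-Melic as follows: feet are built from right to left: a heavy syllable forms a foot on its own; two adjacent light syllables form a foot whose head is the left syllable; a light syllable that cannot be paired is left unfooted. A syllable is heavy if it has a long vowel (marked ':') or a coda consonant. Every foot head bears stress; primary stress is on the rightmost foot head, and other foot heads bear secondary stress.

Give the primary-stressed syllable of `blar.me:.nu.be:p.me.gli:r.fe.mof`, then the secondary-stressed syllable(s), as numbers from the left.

Weights: 1 blar H, 2 me: H, 3 nu L, 4 be:p H, 5 me L, 6 gli:r H, 7 fe L, 8 mof H.
Parse right to left (heavy = foot alone; LL = one foot; stranded L unfooted): (ˈblar) (ˈme:) nu (ˈbe:p) me (ˈgli:r) fe (ˈmof).
Foot heads: 1, 2, 4, 6, 8.
Primary stress on the rightmost head = syllable 8.
Secondary stress on 1, 2, 4, 6: ˌblar.ˌme:.nu.ˌbe:p.me.ˌgli:r.fe.ˈmof.

primary 8, secondary 1, 2, 4, 6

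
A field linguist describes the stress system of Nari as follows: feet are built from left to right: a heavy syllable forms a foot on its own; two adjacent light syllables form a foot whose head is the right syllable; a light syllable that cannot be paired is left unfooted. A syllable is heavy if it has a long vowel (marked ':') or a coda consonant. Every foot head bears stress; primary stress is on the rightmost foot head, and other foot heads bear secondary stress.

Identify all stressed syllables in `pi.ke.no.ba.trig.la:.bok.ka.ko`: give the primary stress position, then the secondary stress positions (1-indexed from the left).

primary 9, secondary 2, 4, 5, 6, 7

Weights: 1 pi L, 2 ke L, 3 no L, 4 ba L, 5 trig H, 6 la: H, 7 bok H, 8 ka L, 9 ko L.
Parse left to right (heavy = foot alone; LL = one foot; stranded L unfooted): (pi.ˈke) (no.ˈba) (ˈtrig) (ˈla:) (ˈbok) (ka.ˈko).
Foot heads: 2, 4, 5, 6, 7, 9.
Primary stress on the rightmost head = syllable 9.
Secondary stress on 2, 4, 5, 6, 7: pi.ˌke.no.ˌba.ˌtrig.ˌla:.ˌbok.ka.ˈko.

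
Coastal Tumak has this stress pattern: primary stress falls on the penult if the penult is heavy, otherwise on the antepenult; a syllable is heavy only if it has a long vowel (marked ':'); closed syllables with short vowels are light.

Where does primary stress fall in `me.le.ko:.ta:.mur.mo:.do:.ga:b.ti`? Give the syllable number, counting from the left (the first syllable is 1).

8

Weights: 7 do: H, 8 ga:b H, 9 ti L.
The penult (syllable 8, ga:b) is heavy, so it takes stress.
Primary stress: syllable 8 → me.le.ko:.ta:.mur.mo:.do:.ˈga:b.ti.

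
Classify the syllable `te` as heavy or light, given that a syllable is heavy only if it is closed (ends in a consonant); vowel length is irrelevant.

`te`: short vowel, open (no coda). Open (no coda) → light.

light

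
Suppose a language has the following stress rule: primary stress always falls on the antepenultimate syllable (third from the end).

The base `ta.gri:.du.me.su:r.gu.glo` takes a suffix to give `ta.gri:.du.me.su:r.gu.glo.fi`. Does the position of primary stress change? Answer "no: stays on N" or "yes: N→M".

Base `ta.gri:.du.me.su:r.gu.glo` (7 syllables):
  The word has 7 syllables; the antepenultimate syllable (third from the end) is syllable 5 (su:r).
  → primary stress on syllable 5.
Suffixed `ta.gri:.du.me.su:r.gu.glo.fi` (8 syllables):
  The word has 8 syllables; the antepenultimate syllable (third from the end) is syllable 6 (gu).
  → primary stress on syllable 6.

yes: 5→6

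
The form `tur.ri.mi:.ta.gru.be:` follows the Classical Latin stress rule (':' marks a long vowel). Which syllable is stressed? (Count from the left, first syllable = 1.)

4

Classical Latin: stress the penult if heavy (long vowel or closed), else the antepenult.
Weights: 4 ta L, 5 gru L, 6 be: H.
The penult (syllable 5, gru) is light, so stress falls on the antepenult (syllable 4, ta).
Stress on syllable 4: tur.ri.mi:.ˈta.gru.be:.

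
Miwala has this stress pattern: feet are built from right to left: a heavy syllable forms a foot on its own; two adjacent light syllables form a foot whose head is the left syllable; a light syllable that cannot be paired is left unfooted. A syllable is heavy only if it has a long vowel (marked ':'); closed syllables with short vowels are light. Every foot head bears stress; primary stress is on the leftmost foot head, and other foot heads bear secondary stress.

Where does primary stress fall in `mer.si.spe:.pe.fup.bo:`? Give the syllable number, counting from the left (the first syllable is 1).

Weights: 1 mer L, 2 si L, 3 spe: H, 4 pe L, 5 fup L, 6 bo: H.
Parse right to left (heavy = foot alone; LL = one foot; stranded L unfooted): (ˈmer.si) (ˈspe:) (ˈpe.fup) (ˈbo:).
Foot heads: 1, 3, 4, 6.
Primary stress on the leftmost head = syllable 1.
Primary stress: syllable 1 → ˈmer.si.spe:.pe.fup.bo:.

1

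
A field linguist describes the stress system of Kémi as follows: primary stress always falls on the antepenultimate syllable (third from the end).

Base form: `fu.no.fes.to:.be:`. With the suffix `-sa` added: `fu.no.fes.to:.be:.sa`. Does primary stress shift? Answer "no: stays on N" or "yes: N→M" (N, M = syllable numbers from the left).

yes: 3→4

Base `fu.no.fes.to:.be:` (5 syllables):
  The word has 5 syllables; the antepenultimate syllable (third from the end) is syllable 3 (fes).
  → primary stress on syllable 3.
Suffixed `fu.no.fes.to:.be:.sa` (6 syllables):
  The word has 6 syllables; the antepenultimate syllable (third from the end) is syllable 4 (to:).
  → primary stress on syllable 4.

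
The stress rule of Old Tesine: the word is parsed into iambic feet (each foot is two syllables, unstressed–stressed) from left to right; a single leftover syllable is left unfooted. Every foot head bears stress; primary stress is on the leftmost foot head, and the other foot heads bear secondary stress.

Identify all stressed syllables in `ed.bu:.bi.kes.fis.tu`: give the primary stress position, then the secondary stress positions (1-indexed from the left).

Parse left to right into iambic (σˈσ) feet: (ed.ˈbu:) (bi.ˈkes) (fis.ˈtu).
Foot heads (stressed positions): 2, 4, 6.
End Rule Leftmost: primary stress on the leftmost head = syllable 2.
Secondary stress on 4, 6: ed.ˈbu:.bi.ˌkes.fis.ˌtu.

primary 2, secondary 4, 6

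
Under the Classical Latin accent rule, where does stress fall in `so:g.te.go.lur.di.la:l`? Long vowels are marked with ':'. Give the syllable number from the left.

Classical Latin: stress the penult if heavy (long vowel or closed), else the antepenult.
Weights: 4 lur H, 5 di L, 6 la:l H.
The penult (syllable 5, di) is light, so stress falls on the antepenult (syllable 4, lur).
Stress on syllable 4: so:g.te.go.ˈlur.di.la:l.

4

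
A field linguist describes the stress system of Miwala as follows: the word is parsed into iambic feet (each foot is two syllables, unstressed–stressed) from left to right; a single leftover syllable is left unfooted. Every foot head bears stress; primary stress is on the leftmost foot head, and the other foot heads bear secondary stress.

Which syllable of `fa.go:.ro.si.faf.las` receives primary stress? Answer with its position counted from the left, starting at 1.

Parse left to right into iambic (σˈσ) feet: (fa.ˈgo:) (ro.ˈsi) (faf.ˈlas).
Foot heads (stressed positions): 2, 4, 6.
End Rule Leftmost: primary stress on the leftmost head = syllable 2.
Primary stress: syllable 2 → fa.ˈgo:.ro.si.faf.las.

2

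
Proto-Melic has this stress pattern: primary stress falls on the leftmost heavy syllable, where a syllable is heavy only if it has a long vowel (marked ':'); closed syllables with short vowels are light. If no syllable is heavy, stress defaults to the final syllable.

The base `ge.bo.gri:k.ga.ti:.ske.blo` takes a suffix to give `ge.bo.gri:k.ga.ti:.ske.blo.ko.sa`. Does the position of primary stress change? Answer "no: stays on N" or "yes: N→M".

Base `ge.bo.gri:k.ga.ti:.ske.blo` (7 syllables):
  Weights: 1 ge L, 2 bo L, 3 gri:k H, 4 ga L, 5 ti: H, 6 ske L, 7 blo L.
  Heavy syllables in the domain: 3, 5. The leftmost is syllable 3 (gri:k).
  → primary stress on syllable 3.
Suffixed `ge.bo.gri:k.ga.ti:.ske.blo.ko.sa` (9 syllables):
  Weights: 1 ge L, 2 bo L, 3 gri:k H, 4 ga L, 5 ti: H, 6 ske L, 7 blo L, 8 ko L, 9 sa L.
  Heavy syllables in the domain: 3, 5. The leftmost is syllable 3 (gri:k).
  → primary stress on syllable 3.

no: stays on 3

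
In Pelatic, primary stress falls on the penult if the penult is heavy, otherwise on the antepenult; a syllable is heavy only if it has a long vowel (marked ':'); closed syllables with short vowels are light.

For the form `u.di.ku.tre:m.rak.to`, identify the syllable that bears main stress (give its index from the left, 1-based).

Weights: 4 tre:m H, 5 rak L, 6 to L.
The penult (syllable 5, rak) is light, so stress falls on the antepenult (syllable 4, tre:m).
Primary stress: syllable 4 → u.di.ku.ˈtre:m.rak.to.

4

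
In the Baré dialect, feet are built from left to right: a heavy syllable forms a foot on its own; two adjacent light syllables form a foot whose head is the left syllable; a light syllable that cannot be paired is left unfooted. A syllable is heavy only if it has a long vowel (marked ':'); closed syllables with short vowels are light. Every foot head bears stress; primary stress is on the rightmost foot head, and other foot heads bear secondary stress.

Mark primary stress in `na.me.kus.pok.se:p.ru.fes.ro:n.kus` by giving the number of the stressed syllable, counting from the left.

8

Weights: 1 na L, 2 me L, 3 kus L, 4 pok L, 5 se:p H, 6 ru L, 7 fes L, 8 ro:n H, 9 kus L.
Parse left to right (heavy = foot alone; LL = one foot; stranded L unfooted): (ˈna.me) (ˈkus.pok) (ˈse:p) (ˈru.fes) (ˈro:n) kus.
Foot heads: 1, 3, 5, 6, 8.
Primary stress on the rightmost head = syllable 8.
Primary stress: syllable 8 → na.me.kus.pok.se:p.ru.fes.ˈro:n.kus.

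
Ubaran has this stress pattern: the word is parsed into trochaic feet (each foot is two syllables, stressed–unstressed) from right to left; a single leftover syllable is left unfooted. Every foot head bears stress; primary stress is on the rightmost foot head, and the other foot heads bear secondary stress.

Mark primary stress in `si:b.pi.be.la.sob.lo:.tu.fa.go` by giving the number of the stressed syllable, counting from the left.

8

Parse right to left into trochaic (ˈσσ) feet: si:b (ˈpi.be) (ˈla.sob) (ˈlo:.tu) (ˈfa.go). Syllable 1 is left unfooted.
Foot heads (stressed positions): 2, 4, 6, 8.
End Rule Rightmost: primary stress on the rightmost head = syllable 8.
Primary stress: syllable 8 → si:b.pi.be.la.sob.lo:.tu.ˈfa.go.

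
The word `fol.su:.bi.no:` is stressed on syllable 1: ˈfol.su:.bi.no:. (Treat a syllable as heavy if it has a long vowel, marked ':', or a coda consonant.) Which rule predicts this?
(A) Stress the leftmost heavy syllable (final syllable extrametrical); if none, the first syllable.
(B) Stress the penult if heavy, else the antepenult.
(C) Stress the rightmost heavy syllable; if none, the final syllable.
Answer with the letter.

Rule A → syllable 1 ✓.
Rule B → syllable 2 (observed: 1).
Rule C → syllable 4 (observed: 1).

A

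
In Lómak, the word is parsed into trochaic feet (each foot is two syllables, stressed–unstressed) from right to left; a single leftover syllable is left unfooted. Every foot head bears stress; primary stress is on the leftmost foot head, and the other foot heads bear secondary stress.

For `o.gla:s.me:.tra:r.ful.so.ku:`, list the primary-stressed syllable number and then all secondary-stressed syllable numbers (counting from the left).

primary 2, secondary 4, 6

Parse right to left into trochaic (ˈσσ) feet: o (ˈgla:s.me:) (ˈtra:r.ful) (ˈso.ku:). Syllable 1 is left unfooted.
Foot heads (stressed positions): 2, 4, 6.
End Rule Leftmost: primary stress on the leftmost head = syllable 2.
Secondary stress on 4, 6: o.ˈgla:s.me:.ˌtra:r.ful.ˌso.ku:.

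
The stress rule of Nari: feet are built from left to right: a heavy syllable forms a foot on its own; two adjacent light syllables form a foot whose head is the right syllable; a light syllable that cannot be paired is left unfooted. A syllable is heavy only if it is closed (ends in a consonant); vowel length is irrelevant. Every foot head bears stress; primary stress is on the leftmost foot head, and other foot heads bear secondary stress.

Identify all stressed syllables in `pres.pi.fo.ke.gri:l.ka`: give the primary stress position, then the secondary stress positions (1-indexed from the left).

primary 1, secondary 3, 5

Weights: 1 pres H, 2 pi L, 3 fo L, 4 ke L, 5 gri:l H, 6 ka L.
Parse left to right (heavy = foot alone; LL = one foot; stranded L unfooted): (ˈpres) (pi.ˈfo) ke (ˈgri:l) ka.
Foot heads: 1, 3, 5.
Primary stress on the leftmost head = syllable 1.
Secondary stress on 3, 5: ˈpres.pi.ˌfo.ke.ˌgri:l.ka.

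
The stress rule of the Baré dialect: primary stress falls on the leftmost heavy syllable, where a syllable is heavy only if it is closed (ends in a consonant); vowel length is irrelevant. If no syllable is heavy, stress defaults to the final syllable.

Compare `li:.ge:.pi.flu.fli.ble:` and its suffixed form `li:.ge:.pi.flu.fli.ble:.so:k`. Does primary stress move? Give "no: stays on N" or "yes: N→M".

Base `li:.ge:.pi.flu.fli.ble:` (6 syllables):
  Weights: 1 li: L, 2 ge: L, 3 pi L, 4 flu L, 5 fli L, 6 ble: L.
  No heavy syllable in the domain; default to the final syllable = syllable 6.
  → primary stress on syllable 6.
Suffixed `li:.ge:.pi.flu.fli.ble:.so:k` (7 syllables):
  Weights: 1 li: L, 2 ge: L, 3 pi L, 4 flu L, 5 fli L, 6 ble: L, 7 so:k H.
  Heavy syllables in the domain: 7. The leftmost is syllable 7 (so:k).
  → primary stress on syllable 7.

yes: 6→7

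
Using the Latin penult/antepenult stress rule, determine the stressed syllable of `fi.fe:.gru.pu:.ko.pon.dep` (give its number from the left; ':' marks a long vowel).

Classical Latin: stress the penult if heavy (long vowel or closed), else the antepenult.
Weights: 5 ko L, 6 pon H, 7 dep H.
The penult (syllable 6, pon) is heavy, so it takes stress.
Stress on syllable 6: fi.fe:.gru.pu:.ko.ˈpon.dep.

6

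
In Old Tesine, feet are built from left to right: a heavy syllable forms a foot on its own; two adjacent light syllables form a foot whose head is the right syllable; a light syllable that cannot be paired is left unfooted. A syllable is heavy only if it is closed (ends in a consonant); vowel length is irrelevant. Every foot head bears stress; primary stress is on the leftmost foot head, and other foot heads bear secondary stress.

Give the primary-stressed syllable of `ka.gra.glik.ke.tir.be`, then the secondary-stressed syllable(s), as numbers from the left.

Weights: 1 ka L, 2 gra L, 3 glik H, 4 ke L, 5 tir H, 6 be L.
Parse left to right (heavy = foot alone; LL = one foot; stranded L unfooted): (ka.ˈgra) (ˈglik) ke (ˈtir) be.
Foot heads: 2, 3, 5.
Primary stress on the leftmost head = syllable 2.
Secondary stress on 3, 5: ka.ˈgra.ˌglik.ke.ˌtir.be.

primary 2, secondary 3, 5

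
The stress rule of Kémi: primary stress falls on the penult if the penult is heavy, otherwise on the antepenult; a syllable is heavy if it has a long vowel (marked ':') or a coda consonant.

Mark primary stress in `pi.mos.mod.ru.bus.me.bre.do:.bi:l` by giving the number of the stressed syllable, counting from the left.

8

Weights: 7 bre L, 8 do: H, 9 bi:l H.
The penult (syllable 8, do:) is heavy, so it takes stress.
Primary stress: syllable 8 → pi.mos.mod.ru.bus.me.bre.ˈdo:.bi:l.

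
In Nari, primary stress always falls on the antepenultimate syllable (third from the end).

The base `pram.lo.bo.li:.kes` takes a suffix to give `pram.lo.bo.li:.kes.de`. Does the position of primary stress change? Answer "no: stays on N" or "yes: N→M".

yes: 3→4

Base `pram.lo.bo.li:.kes` (5 syllables):
  The word has 5 syllables; the antepenultimate syllable (third from the end) is syllable 3 (bo).
  → primary stress on syllable 3.
Suffixed `pram.lo.bo.li:.kes.de` (6 syllables):
  The word has 6 syllables; the antepenultimate syllable (third from the end) is syllable 4 (li:).
  → primary stress on syllable 4.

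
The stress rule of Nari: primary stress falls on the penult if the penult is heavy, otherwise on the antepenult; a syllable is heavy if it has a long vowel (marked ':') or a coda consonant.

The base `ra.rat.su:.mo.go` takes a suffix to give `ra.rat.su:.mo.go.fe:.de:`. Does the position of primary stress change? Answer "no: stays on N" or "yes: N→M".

yes: 3→6

Base `ra.rat.su:.mo.go` (5 syllables):
  Weights: 3 su: H, 4 mo L, 5 go L.
  The penult (syllable 4, mo) is light, so stress falls on the antepenult (syllable 3, su:).
  → primary stress on syllable 3.
Suffixed `ra.rat.su:.mo.go.fe:.de:` (7 syllables):
  Weights: 5 go L, 6 fe: H, 7 de: H.
  The penult (syllable 6, fe:) is heavy, so it takes stress.
  → primary stress on syllable 6.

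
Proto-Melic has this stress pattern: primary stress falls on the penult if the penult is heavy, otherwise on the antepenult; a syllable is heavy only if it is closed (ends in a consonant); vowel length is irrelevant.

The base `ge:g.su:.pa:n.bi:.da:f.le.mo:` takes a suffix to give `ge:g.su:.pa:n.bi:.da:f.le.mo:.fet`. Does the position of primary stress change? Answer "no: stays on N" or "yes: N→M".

yes: 5→6

Base `ge:g.su:.pa:n.bi:.da:f.le.mo:` (7 syllables):
  Weights: 5 da:f H, 6 le L, 7 mo: L.
  The penult (syllable 6, le) is light, so stress falls on the antepenult (syllable 5, da:f).
  → primary stress on syllable 5.
Suffixed `ge:g.su:.pa:n.bi:.da:f.le.mo:.fet` (8 syllables):
  Weights: 6 le L, 7 mo: L, 8 fet H.
  The penult (syllable 7, mo:) is light, so stress falls on the antepenult (syllable 6, le).
  → primary stress on syllable 6.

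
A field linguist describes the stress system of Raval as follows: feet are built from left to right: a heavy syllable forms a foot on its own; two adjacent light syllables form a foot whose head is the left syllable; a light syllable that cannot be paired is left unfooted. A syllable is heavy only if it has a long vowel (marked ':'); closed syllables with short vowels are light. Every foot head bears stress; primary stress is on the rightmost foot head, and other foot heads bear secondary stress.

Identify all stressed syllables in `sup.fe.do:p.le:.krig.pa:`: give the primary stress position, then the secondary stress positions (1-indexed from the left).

primary 6, secondary 1, 3, 4

Weights: 1 sup L, 2 fe L, 3 do:p H, 4 le: H, 5 krig L, 6 pa: H.
Parse left to right (heavy = foot alone; LL = one foot; stranded L unfooted): (ˈsup.fe) (ˈdo:p) (ˈle:) krig (ˈpa:).
Foot heads: 1, 3, 4, 6.
Primary stress on the rightmost head = syllable 6.
Secondary stress on 1, 3, 4: ˌsup.fe.ˌdo:p.ˌle:.krig.ˈpa:.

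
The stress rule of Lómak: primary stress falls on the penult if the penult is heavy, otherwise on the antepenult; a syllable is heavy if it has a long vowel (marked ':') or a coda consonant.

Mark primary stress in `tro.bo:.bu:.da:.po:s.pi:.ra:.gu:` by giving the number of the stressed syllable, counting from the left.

7

Weights: 6 pi: H, 7 ra: H, 8 gu: H.
The penult (syllable 7, ra:) is heavy, so it takes stress.
Primary stress: syllable 7 → tro.bo:.bu:.da:.po:s.pi:.ˈra:.gu:.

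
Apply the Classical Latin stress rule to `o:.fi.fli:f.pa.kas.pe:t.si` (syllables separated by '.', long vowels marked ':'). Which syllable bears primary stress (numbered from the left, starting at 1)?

6

Classical Latin: stress the penult if heavy (long vowel or closed), else the antepenult.
Weights: 5 kas H, 6 pe:t H, 7 si L.
The penult (syllable 6, pe:t) is heavy, so it takes stress.
Stress on syllable 6: o:.fi.fli:f.pa.kas.ˈpe:t.si.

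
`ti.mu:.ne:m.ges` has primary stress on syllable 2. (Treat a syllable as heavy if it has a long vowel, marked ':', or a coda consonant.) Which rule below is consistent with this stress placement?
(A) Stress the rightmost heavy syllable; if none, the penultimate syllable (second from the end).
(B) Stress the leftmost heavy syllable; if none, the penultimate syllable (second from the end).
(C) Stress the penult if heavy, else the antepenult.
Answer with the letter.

B

Rule A → syllable 4 (observed: 2).
Rule B → syllable 2 ✓.
Rule C → syllable 3 (observed: 2).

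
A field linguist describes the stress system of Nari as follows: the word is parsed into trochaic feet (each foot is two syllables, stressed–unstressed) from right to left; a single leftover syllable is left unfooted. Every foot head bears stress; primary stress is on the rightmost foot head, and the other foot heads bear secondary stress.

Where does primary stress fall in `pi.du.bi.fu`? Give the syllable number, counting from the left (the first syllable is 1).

Parse right to left into trochaic (ˈσσ) feet: (ˈpi.du) (ˈbi.fu).
Foot heads (stressed positions): 1, 3.
End Rule Rightmost: primary stress on the rightmost head = syllable 3.
Primary stress: syllable 3 → pi.du.ˈbi.fu.

3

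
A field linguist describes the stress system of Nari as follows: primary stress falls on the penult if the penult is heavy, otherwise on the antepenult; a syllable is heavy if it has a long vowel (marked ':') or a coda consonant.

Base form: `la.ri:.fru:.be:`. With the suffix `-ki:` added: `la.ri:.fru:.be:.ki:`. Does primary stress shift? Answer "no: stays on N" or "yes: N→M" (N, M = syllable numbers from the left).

Base `la.ri:.fru:.be:` (4 syllables):
  Weights: 2 ri: H, 3 fru: H, 4 be: H.
  The penult (syllable 3, fru:) is heavy, so it takes stress.
  → primary stress on syllable 3.
Suffixed `la.ri:.fru:.be:.ki:` (5 syllables):
  Weights: 3 fru: H, 4 be: H, 5 ki: H.
  The penult (syllable 4, be:) is heavy, so it takes stress.
  → primary stress on syllable 4.

yes: 3→4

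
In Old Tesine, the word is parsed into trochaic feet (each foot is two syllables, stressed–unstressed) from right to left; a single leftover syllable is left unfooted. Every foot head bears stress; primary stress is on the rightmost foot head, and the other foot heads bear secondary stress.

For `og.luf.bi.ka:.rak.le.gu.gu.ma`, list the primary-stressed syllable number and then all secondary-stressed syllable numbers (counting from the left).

primary 8, secondary 2, 4, 6

Parse right to left into trochaic (ˈσσ) feet: og (ˈluf.bi) (ˈka:.rak) (ˈle.gu) (ˈgu.ma). Syllable 1 is left unfooted.
Foot heads (stressed positions): 2, 4, 6, 8.
End Rule Rightmost: primary stress on the rightmost head = syllable 8.
Secondary stress on 2, 4, 6: og.ˌluf.bi.ˌka:.rak.ˌle.gu.ˈgu.ma.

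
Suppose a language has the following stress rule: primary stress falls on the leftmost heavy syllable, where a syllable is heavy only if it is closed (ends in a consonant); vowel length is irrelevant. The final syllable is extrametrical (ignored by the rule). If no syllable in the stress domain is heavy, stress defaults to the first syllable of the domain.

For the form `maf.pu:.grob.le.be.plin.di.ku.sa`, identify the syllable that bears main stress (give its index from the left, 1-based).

The final syllable (9, sa) is extrametrical; the stress domain is syllables 1–8.
Weights: 1 maf H, 2 pu: L, 3 grob H, 4 le L, 5 be L, 6 plin H, 7 di L, 8 ku L.
Heavy syllables in the domain: 1, 3, 6. The leftmost is syllable 1 (maf).
Primary stress: syllable 1 → ˈmaf.pu:.grob.le.be.plin.di.ku.sa.

1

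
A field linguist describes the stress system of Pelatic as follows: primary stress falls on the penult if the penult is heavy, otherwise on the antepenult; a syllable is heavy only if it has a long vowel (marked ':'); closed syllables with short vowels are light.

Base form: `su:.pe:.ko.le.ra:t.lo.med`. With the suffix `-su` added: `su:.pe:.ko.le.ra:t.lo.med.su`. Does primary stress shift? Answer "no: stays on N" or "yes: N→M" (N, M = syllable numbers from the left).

yes: 5→6

Base `su:.pe:.ko.le.ra:t.lo.med` (7 syllables):
  Weights: 5 ra:t H, 6 lo L, 7 med L.
  The penult (syllable 6, lo) is light, so stress falls on the antepenult (syllable 5, ra:t).
  → primary stress on syllable 5.
Suffixed `su:.pe:.ko.le.ra:t.lo.med.su` (8 syllables):
  Weights: 6 lo L, 7 med L, 8 su L.
  The penult (syllable 7, med) is light, so stress falls on the antepenult (syllable 6, lo).
  → primary stress on syllable 6.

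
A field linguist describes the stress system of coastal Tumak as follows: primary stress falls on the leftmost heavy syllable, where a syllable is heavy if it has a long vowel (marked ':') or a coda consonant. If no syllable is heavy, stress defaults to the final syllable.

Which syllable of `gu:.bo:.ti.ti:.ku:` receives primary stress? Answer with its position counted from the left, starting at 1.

1

Weights: 1 gu: H, 2 bo: H, 3 ti L, 4 ti: H, 5 ku: H.
Heavy syllables in the domain: 1, 2, 4, 5. The leftmost is syllable 1 (gu:).
Primary stress: syllable 1 → ˈgu:.bo:.ti.ti:.ku:.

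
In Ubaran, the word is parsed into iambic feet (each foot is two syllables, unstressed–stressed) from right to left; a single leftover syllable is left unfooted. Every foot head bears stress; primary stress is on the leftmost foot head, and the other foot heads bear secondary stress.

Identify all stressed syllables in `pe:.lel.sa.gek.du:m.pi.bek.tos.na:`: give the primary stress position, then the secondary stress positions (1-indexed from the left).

primary 3, secondary 5, 7, 9

Parse right to left into iambic (σˈσ) feet: pe: (lel.ˈsa) (gek.ˈdu:m) (pi.ˈbek) (tos.ˈna:). Syllable 1 is left unfooted.
Foot heads (stressed positions): 3, 5, 7, 9.
End Rule Leftmost: primary stress on the leftmost head = syllable 3.
Secondary stress on 5, 7, 9: pe:.lel.ˈsa.gek.ˌdu:m.pi.ˌbek.tos.ˌna:.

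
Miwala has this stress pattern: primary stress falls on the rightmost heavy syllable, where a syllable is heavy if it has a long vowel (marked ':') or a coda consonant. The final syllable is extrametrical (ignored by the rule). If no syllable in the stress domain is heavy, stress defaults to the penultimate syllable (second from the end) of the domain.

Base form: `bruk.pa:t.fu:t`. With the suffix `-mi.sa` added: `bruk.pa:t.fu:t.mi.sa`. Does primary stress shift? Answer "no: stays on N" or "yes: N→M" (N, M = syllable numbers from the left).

Base `bruk.pa:t.fu:t` (3 syllables):
  The final syllable (3, fu:t) is extrametrical; the stress domain is syllables 1–2.
  Weights: 1 bruk H, 2 pa:t H.
  Heavy syllables in the domain: 1, 2. The rightmost is syllable 2 (pa:t).
  → primary stress on syllable 2.
Suffixed `bruk.pa:t.fu:t.mi.sa` (5 syllables):
  The final syllable (5, sa) is extrametrical; the stress domain is syllables 1–4.
  Weights: 1 bruk H, 2 pa:t H, 3 fu:t H, 4 mi L.
  Heavy syllables in the domain: 1, 2, 3. The rightmost is syllable 3 (fu:t).
  → primary stress on syllable 3.

yes: 2→3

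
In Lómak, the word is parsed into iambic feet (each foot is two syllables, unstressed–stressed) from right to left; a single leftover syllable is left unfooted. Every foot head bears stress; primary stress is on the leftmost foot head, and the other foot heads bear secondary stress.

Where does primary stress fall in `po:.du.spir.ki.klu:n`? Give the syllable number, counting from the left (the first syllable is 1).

Parse right to left into iambic (σˈσ) feet: po: (du.ˈspir) (ki.ˈklu:n). Syllable 1 is left unfooted.
Foot heads (stressed positions): 3, 5.
End Rule Leftmost: primary stress on the leftmost head = syllable 3.
Primary stress: syllable 3 → po:.du.ˈspir.ki.klu:n.

3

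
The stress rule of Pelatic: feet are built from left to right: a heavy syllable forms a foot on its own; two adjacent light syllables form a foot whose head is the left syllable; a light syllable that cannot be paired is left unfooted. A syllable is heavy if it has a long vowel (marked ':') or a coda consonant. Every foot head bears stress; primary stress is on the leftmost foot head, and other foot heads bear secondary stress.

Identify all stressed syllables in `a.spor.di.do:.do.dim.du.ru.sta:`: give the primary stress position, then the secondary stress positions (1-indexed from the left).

Weights: 1 a L, 2 spor H, 3 di L, 4 do: H, 5 do L, 6 dim H, 7 du L, 8 ru L, 9 sta: H.
Parse left to right (heavy = foot alone; LL = one foot; stranded L unfooted): a (ˈspor) di (ˈdo:) do (ˈdim) (ˈdu.ru) (ˈsta:).
Foot heads: 2, 4, 6, 7, 9.
Primary stress on the leftmost head = syllable 2.
Secondary stress on 4, 6, 7, 9: a.ˈspor.di.ˌdo:.do.ˌdim.ˌdu.ru.ˌsta:.

primary 2, secondary 4, 6, 7, 9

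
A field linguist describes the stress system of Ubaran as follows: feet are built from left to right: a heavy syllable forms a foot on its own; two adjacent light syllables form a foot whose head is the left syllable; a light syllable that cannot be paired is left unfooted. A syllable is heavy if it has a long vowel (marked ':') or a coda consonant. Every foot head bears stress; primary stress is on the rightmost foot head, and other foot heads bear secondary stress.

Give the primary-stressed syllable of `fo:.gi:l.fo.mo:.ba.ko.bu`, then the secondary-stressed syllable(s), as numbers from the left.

primary 5, secondary 1, 2, 4

Weights: 1 fo: H, 2 gi:l H, 3 fo L, 4 mo: H, 5 ba L, 6 ko L, 7 bu L.
Parse left to right (heavy = foot alone; LL = one foot; stranded L unfooted): (ˈfo:) (ˈgi:l) fo (ˈmo:) (ˈba.ko) bu.
Foot heads: 1, 2, 4, 5.
Primary stress on the rightmost head = syllable 5.
Secondary stress on 1, 2, 4: ˌfo:.ˌgi:l.fo.ˌmo:.ˈba.ko.bu.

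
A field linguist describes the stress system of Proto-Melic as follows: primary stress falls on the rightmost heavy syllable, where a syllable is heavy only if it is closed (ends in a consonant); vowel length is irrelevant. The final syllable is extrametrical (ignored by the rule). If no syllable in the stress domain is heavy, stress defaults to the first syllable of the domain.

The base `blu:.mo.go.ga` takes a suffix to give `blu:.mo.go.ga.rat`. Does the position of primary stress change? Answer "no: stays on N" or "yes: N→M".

Base `blu:.mo.go.ga` (4 syllables):
  The final syllable (4, ga) is extrametrical; the stress domain is syllables 1–3.
  Weights: 1 blu: L, 2 mo L, 3 go L.
  No heavy syllable in the domain; default to the first syllable of the domain = syllable 1.
  → primary stress on syllable 1.
Suffixed `blu:.mo.go.ga.rat` (5 syllables):
  The final syllable (5, rat) is extrametrical; the stress domain is syllables 1–4.
  Weights: 1 blu: L, 2 mo L, 3 go L, 4 ga L.
  No heavy syllable in the domain; default to the first syllable of the domain = syllable 1.
  → primary stress on syllable 1.

no: stays on 1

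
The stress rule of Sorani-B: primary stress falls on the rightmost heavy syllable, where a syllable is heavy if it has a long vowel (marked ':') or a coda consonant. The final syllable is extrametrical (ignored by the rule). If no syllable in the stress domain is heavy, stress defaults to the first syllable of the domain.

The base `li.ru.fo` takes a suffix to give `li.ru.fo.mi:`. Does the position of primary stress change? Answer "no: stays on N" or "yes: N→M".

no: stays on 1

Base `li.ru.fo` (3 syllables):
  The final syllable (3, fo) is extrametrical; the stress domain is syllables 1–2.
  Weights: 1 li L, 2 ru L.
  No heavy syllable in the domain; default to the first syllable of the domain = syllable 1.
  → primary stress on syllable 1.
Suffixed `li.ru.fo.mi:` (4 syllables):
  The final syllable (4, mi:) is extrametrical; the stress domain is syllables 1–3.
  Weights: 1 li L, 2 ru L, 3 fo L.
  No heavy syllable in the domain; default to the first syllable of the domain = syllable 1.
  → primary stress on syllable 1.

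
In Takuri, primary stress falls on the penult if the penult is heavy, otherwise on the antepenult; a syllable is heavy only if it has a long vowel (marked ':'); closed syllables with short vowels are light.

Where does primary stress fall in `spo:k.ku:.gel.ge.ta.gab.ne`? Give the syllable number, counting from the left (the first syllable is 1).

Weights: 5 ta L, 6 gab L, 7 ne L.
The penult (syllable 6, gab) is light, so stress falls on the antepenult (syllable 5, ta).
Primary stress: syllable 5 → spo:k.ku:.gel.ge.ˈta.gab.ne.

5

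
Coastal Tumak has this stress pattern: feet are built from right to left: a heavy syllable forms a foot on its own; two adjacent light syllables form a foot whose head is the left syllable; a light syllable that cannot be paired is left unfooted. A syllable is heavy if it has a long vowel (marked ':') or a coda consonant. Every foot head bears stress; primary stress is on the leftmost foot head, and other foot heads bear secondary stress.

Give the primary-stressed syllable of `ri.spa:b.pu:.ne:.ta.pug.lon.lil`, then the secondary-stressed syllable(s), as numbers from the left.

primary 2, secondary 3, 4, 6, 7, 8

Weights: 1 ri L, 2 spa:b H, 3 pu: H, 4 ne: H, 5 ta L, 6 pug H, 7 lon H, 8 lil H.
Parse right to left (heavy = foot alone; LL = one foot; stranded L unfooted): ri (ˈspa:b) (ˈpu:) (ˈne:) ta (ˈpug) (ˈlon) (ˈlil).
Foot heads: 2, 3, 4, 6, 7, 8.
Primary stress on the leftmost head = syllable 2.
Secondary stress on 3, 4, 6, 7, 8: ri.ˈspa:b.ˌpu:.ˌne:.ta.ˌpug.ˌlon.ˌlil.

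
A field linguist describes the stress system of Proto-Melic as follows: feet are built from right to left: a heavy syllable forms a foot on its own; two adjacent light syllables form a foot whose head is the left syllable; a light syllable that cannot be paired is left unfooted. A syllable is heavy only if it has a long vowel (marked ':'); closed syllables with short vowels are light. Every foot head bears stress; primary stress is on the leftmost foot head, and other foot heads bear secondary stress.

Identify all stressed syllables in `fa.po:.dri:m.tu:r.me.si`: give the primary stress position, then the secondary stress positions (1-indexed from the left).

Weights: 1 fa L, 2 po: H, 3 dri:m H, 4 tu:r H, 5 me L, 6 si L.
Parse right to left (heavy = foot alone; LL = one foot; stranded L unfooted): fa (ˈpo:) (ˈdri:m) (ˈtu:r) (ˈme.si).
Foot heads: 2, 3, 4, 5.
Primary stress on the leftmost head = syllable 2.
Secondary stress on 3, 4, 5: fa.ˈpo:.ˌdri:m.ˌtu:r.ˌme.si.

primary 2, secondary 3, 4, 5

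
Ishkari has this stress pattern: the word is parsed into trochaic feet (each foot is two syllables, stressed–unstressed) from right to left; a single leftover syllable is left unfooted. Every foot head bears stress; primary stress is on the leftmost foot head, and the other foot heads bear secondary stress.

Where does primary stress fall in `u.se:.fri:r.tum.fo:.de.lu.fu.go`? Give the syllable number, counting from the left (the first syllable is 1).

2

Parse right to left into trochaic (ˈσσ) feet: u (ˈse:.fri:r) (ˈtum.fo:) (ˈde.lu) (ˈfu.go). Syllable 1 is left unfooted.
Foot heads (stressed positions): 2, 4, 6, 8.
End Rule Leftmost: primary stress on the leftmost head = syllable 2.
Primary stress: syllable 2 → u.ˈse:.fri:r.tum.fo:.de.lu.fu.go.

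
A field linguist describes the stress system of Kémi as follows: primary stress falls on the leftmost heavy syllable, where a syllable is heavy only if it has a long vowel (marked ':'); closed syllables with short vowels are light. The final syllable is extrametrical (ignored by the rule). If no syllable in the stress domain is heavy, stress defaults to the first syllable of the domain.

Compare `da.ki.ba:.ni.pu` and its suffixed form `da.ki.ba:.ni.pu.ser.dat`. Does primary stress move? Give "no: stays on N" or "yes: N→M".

no: stays on 3

Base `da.ki.ba:.ni.pu` (5 syllables):
  The final syllable (5, pu) is extrametrical; the stress domain is syllables 1–4.
  Weights: 1 da L, 2 ki L, 3 ba: H, 4 ni L.
  Heavy syllables in the domain: 3. The leftmost is syllable 3 (ba:).
  → primary stress on syllable 3.
Suffixed `da.ki.ba:.ni.pu.ser.dat` (7 syllables):
  The final syllable (7, dat) is extrametrical; the stress domain is syllables 1–6.
  Weights: 1 da L, 2 ki L, 3 ba: H, 4 ni L, 5 pu L, 6 ser L.
  Heavy syllables in the domain: 3. The leftmost is syllable 3 (ba:).
  → primary stress on syllable 3.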